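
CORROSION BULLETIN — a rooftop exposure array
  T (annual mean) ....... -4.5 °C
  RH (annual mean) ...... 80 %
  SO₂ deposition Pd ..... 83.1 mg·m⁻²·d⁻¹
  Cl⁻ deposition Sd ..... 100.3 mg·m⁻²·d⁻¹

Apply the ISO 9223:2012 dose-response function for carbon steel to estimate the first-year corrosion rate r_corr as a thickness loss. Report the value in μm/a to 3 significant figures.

r_corr = 30.7 μm/a

carbon steel: f(T) = +0.150·(T−10) [T≤10 °C] = -2.1750
  sulphur-dioxide contribution → 9.919 μm/a
  chloride contribution → 20.79 μm/a
  ⇒ r_corr(carbon steel) = 30.7 μm/a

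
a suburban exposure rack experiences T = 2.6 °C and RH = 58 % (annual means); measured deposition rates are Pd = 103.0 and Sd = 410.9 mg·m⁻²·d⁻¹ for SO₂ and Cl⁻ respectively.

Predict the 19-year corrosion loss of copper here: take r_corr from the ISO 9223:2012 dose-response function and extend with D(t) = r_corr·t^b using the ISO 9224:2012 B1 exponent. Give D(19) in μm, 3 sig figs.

D(19) = 4.92 μm

copper: T≤10 °C ⇒ hinge +0.126·(2.6−10) = -0.9324
  Pd branch = 0.0053·Pd^0.26·e^(0.059·RH+f) = 0.2132 μm/a
  Cl⁻ term: 0.01025·410.9^0.27·exp(0.036·58+0.049·2.6) = 0.4771
  r_corr = 0.2132 + 0.4771 = 0.6903 μm/a
Power-law: D(19) = r_corr · 19^0.667
  D(19) = 0.6903 × 19^0.667 = 0.6903 × 7.127 = 4.92 μm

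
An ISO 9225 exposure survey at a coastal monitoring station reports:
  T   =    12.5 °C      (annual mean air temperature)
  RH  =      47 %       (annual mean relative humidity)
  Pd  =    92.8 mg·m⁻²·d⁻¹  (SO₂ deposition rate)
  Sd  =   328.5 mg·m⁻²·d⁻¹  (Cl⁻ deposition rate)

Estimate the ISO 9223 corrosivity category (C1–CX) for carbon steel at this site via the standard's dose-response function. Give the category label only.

C4

carbon steel: f(T) = -0.054·(T−10) [T>10 °C] = -0.1350
  Pd branch = 1.77·Pd^0.52·e^(0.02·RH+f) = 41.75 μm/a
  Cl⁻ term: 0.102·328.5^0.62·exp(0.033·47+0.04·12.5) = 28.81
  sum: 41.75 + 28.81 → r_corr = 70.57 μm/a
Category bounds: 50…80 μm/a bracket r_corr ⇒ C4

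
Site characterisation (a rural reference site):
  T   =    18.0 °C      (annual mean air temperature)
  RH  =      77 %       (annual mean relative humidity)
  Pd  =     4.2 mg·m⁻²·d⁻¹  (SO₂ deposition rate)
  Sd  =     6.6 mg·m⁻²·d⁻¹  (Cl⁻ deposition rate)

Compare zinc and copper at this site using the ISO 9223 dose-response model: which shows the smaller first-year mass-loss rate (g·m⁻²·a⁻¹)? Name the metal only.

zinc

zinc: T>10 °C ⇒ hinge -0.071·(18.0−10) = -0.5680
  Pd branch = 0.0129·Pd^0.44·e^(0.046·RH+f) = 0.4747 μm/a
  Sd branch = 0.0175·Sd^0.57·e^(0.008·RH+0.085·T) = 0.4387 μm/a
  sum: 0.4747 + 0.4387 → r_corr = 0.9134 μm/a
  mass loss = 0.9134 μm/a × 7.14 g/cm³ = 6.522 g·m⁻²·a⁻¹
copper: temperature factor f = -0.080·(8.0) = -0.6400
  Pd branch = 0.0053·Pd^0.26·e^(0.059·RH+f) = 0.3814 μm/a
  Cl⁻ term: 0.01025·6.6^0.27·exp(0.036·77+0.049·18.0) = 0.659
  sum: 0.3814 + 0.659 → r_corr = 1.04 μm/a
  mass loss = 1.04 μm/a × 8.96 g/cm³ = 9.322 g·m⁻²·a⁻¹
Ordering by g·m⁻²·a⁻¹: copper (9.32) > zinc (6.52)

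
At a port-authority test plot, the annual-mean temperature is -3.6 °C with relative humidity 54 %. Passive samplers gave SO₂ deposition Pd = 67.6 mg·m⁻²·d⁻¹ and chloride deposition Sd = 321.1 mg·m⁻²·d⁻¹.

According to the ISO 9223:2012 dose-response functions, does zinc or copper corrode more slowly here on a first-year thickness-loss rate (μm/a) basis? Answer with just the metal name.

copper

zinc: T≤10 °C ⇒ hinge +0.038·(-3.6−10) = -0.5168
  sulphur-dioxide contribution → 0.589 μm/a
  chloride contribution → 0.5328 μm/a
  total first-year rate 1.122 μm/a
copper: T≤10 °C ⇒ hinge +0.126·(-3.6−10) = -1.7136
  sulphur-dioxide contribution → 0.06911 μm/a
  chloride contribution → 0.2852 μm/a
  ⇒ r_corr(copper) = 0.3543 μm/a
Ordering by μm/a: zinc (1.12) > copper (0.354)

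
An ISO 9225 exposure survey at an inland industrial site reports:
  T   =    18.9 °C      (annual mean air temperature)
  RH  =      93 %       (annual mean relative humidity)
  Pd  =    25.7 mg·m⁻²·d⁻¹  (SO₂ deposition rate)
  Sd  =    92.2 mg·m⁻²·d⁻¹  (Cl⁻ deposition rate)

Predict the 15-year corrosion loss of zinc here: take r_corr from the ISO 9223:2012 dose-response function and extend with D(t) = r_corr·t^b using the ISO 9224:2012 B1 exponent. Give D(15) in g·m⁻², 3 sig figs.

D(15) = 289 g·m⁻²

zinc: T>10 °C ⇒ hinge -0.071·(18.9−10) = -0.6319
  Pd branch = 0.0129·Pd^0.44·e^(0.046·RH+f) = 2.063 μm/a
  Sd branch = 0.0175·Sd^0.57·e^(0.008·RH+0.085·T) = 2.42 μm/a
  r_corr = 2.063 + 2.42 = 4.482 μm/a
Long-term exponent b (ISO 9224 Table 2, B1) = 0.813
  D(15) = 4.482 × 15^0.813 = 4.482 × 9.04 = 40.52 μm
  Mass loss = 40.52 μm × 7.14 g/cm³ = 289.3 g·m⁻²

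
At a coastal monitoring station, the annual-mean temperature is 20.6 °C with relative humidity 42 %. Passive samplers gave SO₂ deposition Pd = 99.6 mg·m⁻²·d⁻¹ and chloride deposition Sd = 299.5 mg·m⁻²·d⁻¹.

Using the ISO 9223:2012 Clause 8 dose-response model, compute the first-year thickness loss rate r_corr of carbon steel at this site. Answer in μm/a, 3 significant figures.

carbon steel: temperature factor f = -0.054·(10.6) = -0.5724
  sulphur-dioxide contribution → 25.31 μm/a
  chloride contribution → 31.9 μm/a
  ⇒ r_corr(carbon steel) = 57.21 μm/a

r_corr = 57.2 μm/a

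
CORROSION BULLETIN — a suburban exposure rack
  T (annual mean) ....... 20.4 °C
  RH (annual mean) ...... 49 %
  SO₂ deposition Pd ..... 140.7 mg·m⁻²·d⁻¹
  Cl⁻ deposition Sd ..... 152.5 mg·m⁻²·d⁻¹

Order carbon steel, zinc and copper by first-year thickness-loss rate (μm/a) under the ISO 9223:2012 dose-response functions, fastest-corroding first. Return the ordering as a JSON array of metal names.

carbon steel: f(T) = -0.054·(T−10) [T>10 °C] = -0.5616
  sulphur-dioxide contribution → 35.22 μm/a
  chloride contribution → 26.23 μm/a
  total first-year rate 61.45 μm/a
zinc: T>10 °C ⇒ hinge -0.071·(20.4−10) = -0.7384
  sulphur-dioxide contribution → 0.5177 μm/a
  chloride contribution → 2.575 μm/a
  ⇒ r_corr(zinc) = 3.093 μm/a
copper: T>10 °C ⇒ hinge -0.080·(20.4−10) = -0.8320
  sulphur-dioxide contribution → 0.1503 μm/a
  chloride contribution → 0.6316 μm/a
  ⇒ r_corr(copper) = 0.7819 μm/a
Ordering by μm/a: carbon steel (61.5) > zinc (3.09) > copper (0.782)

["carbon steel", "zinc", "copper"]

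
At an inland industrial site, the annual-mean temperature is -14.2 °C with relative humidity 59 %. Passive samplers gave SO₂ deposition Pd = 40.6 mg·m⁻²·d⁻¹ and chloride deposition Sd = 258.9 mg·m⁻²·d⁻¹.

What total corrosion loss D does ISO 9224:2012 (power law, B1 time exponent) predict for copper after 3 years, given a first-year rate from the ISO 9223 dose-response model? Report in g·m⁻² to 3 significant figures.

copper: T≤10 °C ⇒ hinge +0.126·(-14.2−10) = -3.0492
  Pd branch = 0.0053·Pd^0.26·e^(0.059·RH+f) = 0.02138 μm/a
  Sd branch = 0.01025·Sd^0.27·e^(0.036·RH+0.049·T) = 0.1917 μm/a
  sum: 0.02138 + 0.1917 → r_corr = 0.213 μm/a
Long-term exponent b (ISO 9224 Table 2, B1) = 0.667
  D(3) = 0.213 × 3^0.667 = 0.213 × 2.081 = 0.4433 μm
  Mass loss = 0.4433 μm × 8.96 g/cm³ = 3.972 g·m⁻²

D(3) = 3.97 g·m⁻²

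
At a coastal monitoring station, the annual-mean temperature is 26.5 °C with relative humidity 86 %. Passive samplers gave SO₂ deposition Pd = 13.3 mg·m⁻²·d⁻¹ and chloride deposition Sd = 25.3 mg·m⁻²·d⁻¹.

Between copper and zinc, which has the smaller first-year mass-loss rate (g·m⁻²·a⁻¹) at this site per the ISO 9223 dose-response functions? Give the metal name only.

zinc

copper: T>10 °C ⇒ hinge -0.080·(26.5−10) = -1.3200
  sulphur-dioxide contribution → 0.4434 μm/a
  chloride contribution → 1.986 μm/a
  ⇒ r_corr(copper) = 2.43 μm/a
  mass loss = 2.43 μm/a × 8.96 g/cm³ = 21.77 g·m⁻²·a⁻¹
zinc: f(T) = -0.071·(T−10) [T>10 °C] = -1.1715
  sulphur-dioxide contribution → 0.6522 μm/a
  chloride contribution → 2.089 μm/a
  ⇒ r_corr(zinc) = 2.741 μm/a
  mass loss = 2.741 μm/a × 7.14 g/cm³ = 19.57 g·m⁻²·a⁻¹
Ordering by g·m⁻²·a⁻¹: copper (21.8) > zinc (19.6)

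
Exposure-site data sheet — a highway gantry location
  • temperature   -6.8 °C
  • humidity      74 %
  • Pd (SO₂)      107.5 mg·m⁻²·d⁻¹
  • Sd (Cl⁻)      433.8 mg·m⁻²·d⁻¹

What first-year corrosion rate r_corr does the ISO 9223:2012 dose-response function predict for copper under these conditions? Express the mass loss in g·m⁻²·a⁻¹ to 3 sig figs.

copper: T≤10 °C ⇒ hinge +0.126·(-6.8−10) = -2.1168
  SO₂ term: 0.0053·107.5^0.26·exp(0.059·74-2.1168) = 0.1695
  Sd branch = 0.01025·Sd^0.27·e^(0.036·RH+0.049·T) = 0.5433 μm/a
  sum: 0.1695 + 0.5433 → r_corr = 0.7128 μm/a
Convert to mass loss: 0.7128 μm/a × 8.96 g/cm³ = 6.387 g·m⁻²·a⁻¹

r_corr = 6.39 g·m⁻²·a⁻¹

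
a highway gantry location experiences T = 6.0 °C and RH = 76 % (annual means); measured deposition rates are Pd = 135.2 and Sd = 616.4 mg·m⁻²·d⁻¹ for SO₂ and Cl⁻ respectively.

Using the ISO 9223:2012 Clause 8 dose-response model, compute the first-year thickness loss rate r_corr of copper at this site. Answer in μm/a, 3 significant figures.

r_corr = 2.22 μm/a

copper: T≤10 °C ⇒ hinge +0.126·(6.0−10) = -0.5040
  Pd branch = 0.0053·Pd^0.26·e^(0.059·RH+f) = 1.016 μm/a
  Sd branch = 0.01025·Sd^0.27·e^(0.036·RH+0.049·T) = 1.202 μm/a
  sum: 1.016 + 1.202 → r_corr = 2.218 μm/a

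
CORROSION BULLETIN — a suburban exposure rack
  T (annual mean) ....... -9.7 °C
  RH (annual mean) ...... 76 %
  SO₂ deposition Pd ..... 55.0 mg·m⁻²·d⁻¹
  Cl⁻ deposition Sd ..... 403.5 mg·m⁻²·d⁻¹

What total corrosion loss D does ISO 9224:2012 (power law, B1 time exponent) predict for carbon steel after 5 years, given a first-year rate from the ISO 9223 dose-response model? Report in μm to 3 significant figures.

carbon steel: temperature factor f = +0.150·(-19.7) = -2.9550
  SO₂ term: 1.77·55.0^0.52·exp(0.02·76-2.9550) = 3.386
  Sd branch = 0.102·Sd^0.62·e^(0.033·RH+0.04·T) = 35.07 μm/a
  sum: 3.386 + 35.07 → r_corr = 38.46 μm/a
Power-law: D(5) = r_corr · 5^0.523
  D(5) = 38.46 × 5^0.523 = 38.46 × 2.32 = 89.23 μm

D(5) = 89.2 μm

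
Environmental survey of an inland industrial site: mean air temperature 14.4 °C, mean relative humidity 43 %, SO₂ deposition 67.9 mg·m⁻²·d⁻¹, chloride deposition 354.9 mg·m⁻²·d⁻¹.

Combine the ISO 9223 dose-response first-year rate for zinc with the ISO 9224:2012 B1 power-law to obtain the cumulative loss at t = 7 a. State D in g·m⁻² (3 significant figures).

D(7) = 98.0 g·m⁻²

zinc: temperature factor f = -0.071·(4.4) = -0.3124
  sulphur-dioxide contribution → 0.4365 μm/a
  chloride contribution → 2.385 μm/a
  ⇒ r_corr(zinc) = 2.822 μm/a
ISO 9224: D(t) = r_corr · t^b with b = 0.813 (zinc, B1)
  D(7) = 2.822 × 7^0.813 = 2.822 × 4.865 = 13.73 μm
  Mass loss = 13.73 μm × 7.14 g/cm³ = 98.02 g·m⁻²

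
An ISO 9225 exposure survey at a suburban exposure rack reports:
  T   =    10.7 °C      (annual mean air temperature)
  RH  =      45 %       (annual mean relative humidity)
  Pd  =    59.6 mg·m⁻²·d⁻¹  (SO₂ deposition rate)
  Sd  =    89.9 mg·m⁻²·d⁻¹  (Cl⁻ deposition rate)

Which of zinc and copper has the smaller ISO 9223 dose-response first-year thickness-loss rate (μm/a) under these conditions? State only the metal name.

zinc: f(T) = -0.071·(T−10) [T>10 °C] = -0.0497
  Pd branch = 0.0129·Pd^0.44·e^(0.046·RH+f) = 0.5876 μm/a
  Cl⁻ term: 0.0175·89.9^0.57·exp(0.008·45+0.085·10.7) = 0.8091
  r_corr = 0.5876 + 0.8091 = 1.397 μm/a
copper: f(T) = -0.080·(T−10) [T>10 °C] = -0.0560
  Pd branch = 0.0053·Pd^0.26·e^(0.059·RH+f) = 0.2063 μm/a
  Sd branch = 0.01025·Sd^0.27·e^(0.036·RH+0.049·T) = 0.2948 μm/a
  r_corr = 0.2063 + 0.2948 = 0.5011 μm/a
Ordering by μm/a: zinc (1.4) > copper (0.501)

copper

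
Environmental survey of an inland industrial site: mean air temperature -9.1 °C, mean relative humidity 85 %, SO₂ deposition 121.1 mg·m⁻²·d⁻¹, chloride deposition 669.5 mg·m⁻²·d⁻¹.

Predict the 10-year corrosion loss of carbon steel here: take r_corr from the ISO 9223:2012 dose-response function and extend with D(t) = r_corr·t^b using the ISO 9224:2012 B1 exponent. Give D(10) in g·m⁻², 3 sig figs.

D(10) = 1.91e+03 g·m⁻²

carbon steel: f(T) = +0.150·(T−10) [T≤10 °C] = -2.8650
  SO₂ term: 1.77·121.1^0.52·exp(0.02·85-2.8650) = 6.687
  Cl⁻ term: 0.102·669.5^0.62·exp(0.033·85+0.04·-9.1) = 66.17
  sum: 6.687 + 66.17 → r_corr = 72.86 μm/a
Power-law: D(10) = r_corr · 10^0.523
  D(10) = 72.86 × 10^0.523 = 72.86 × 3.334 = 242.9 μm
  Mass loss = 242.9 μm × 7.85 g/cm³ = 1907 g·m⁻²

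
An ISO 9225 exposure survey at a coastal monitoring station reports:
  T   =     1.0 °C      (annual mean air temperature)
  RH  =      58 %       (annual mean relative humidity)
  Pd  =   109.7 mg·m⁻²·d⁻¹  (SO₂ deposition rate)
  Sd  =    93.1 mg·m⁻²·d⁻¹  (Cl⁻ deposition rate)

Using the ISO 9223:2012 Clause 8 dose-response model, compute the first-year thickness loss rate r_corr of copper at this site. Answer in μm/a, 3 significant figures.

r_corr = 0.473 μm/a

copper: f(T) = +0.126·(T−10) [T≤10 °C] = -1.1340
  SO₂ term: 0.0053·109.7^0.26·exp(0.059·58-1.1340) = 0.1772
  Cl⁻ term: 0.01025·93.1^0.27·exp(0.036·58+0.049·1.0) = 0.2954
  r_corr = 0.1772 + 0.2954 = 0.4726 μm/a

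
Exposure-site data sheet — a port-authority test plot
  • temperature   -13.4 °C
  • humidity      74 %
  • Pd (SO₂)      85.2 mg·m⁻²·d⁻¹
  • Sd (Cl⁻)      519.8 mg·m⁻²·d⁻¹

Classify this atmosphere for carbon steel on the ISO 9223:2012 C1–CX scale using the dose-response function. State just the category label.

carbon steel: T≤10 °C ⇒ hinge +0.150·(-13.4−10) = -3.5100
  Pd branch = 1.77·Pd^0.52·e^(0.02·RH+f) = 2.345 μm/a
  Cl⁻ term: 0.102·519.8^0.62·exp(0.033·74+0.04·-13.4) = 33.13
  sum: 2.345 + 33.13 → r_corr = 35.47 μm/a
ISO 9223 Table 2 (carbon steel): 25 < 35.5 ≤ 50 μm/a ⇒ C3

C3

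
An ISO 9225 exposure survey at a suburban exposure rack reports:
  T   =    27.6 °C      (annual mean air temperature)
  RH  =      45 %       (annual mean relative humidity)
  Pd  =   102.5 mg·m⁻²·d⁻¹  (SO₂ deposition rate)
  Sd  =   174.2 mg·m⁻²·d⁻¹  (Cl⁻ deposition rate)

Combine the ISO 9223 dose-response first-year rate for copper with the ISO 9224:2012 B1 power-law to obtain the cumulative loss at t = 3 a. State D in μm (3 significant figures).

D(3) = 1.81 μm

copper: f(T) = -0.080·(T−10) [T>10 °C] = -1.4080
  SO₂ term: 0.0053·102.5^0.26·exp(0.059·45-1.4080) = 0.06147
  Cl⁻ term: 0.01025·174.2^0.27·exp(0.036·45+0.049·27.6) = 0.8067
  r_corr = 0.06147 + 0.8067 = 0.8681 μm/a
Long-term exponent b (ISO 9224 Table 2, B1) = 0.667
  D(3) = 0.8681 × 3^0.667 = 0.8681 × 2.081 = 1.806 μm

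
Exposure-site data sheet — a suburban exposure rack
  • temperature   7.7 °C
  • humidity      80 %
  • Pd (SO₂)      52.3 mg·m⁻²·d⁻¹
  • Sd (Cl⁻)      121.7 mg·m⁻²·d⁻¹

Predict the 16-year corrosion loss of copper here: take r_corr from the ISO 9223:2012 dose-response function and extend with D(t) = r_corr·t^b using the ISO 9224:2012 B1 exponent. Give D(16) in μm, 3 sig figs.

D(16) = 14.1 μm

copper: temperature factor f = +0.126·(-2.3) = -0.2898
  sulphur-dioxide contribution → 1.245 μm/a
  chloride contribution → 0.9736 μm/a
  total first-year rate 2.218 μm/a
Power-law: D(16) = r_corr · 16^0.667
  D(16) = 2.218 × 16^0.667 = 2.218 × 6.355 = 14.1 μm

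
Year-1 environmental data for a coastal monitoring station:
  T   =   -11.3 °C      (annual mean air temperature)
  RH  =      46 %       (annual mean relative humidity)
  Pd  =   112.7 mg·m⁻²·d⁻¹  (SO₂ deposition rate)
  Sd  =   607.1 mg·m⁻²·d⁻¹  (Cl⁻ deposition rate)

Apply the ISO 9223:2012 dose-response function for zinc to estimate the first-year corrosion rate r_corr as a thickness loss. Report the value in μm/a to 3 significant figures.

r_corr = 0.754 μm/a

zinc: T≤10 °C ⇒ hinge +0.038·(-11.3−10) = -0.8094
  sulphur-dioxide contribution → 0.381 μm/a
  chloride contribution → 0.3734 μm/a
  total first-year rate 0.7544 μm/a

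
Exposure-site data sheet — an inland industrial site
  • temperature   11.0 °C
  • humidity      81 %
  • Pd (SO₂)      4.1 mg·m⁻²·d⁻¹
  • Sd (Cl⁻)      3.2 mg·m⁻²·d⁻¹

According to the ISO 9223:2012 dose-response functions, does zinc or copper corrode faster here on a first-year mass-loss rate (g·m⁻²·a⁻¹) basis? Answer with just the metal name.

copper

zinc: temperature factor f = -0.071·(1.0) = -0.0710
  SO₂ term: 0.0129·4.1^0.44·exp(0.046·81-0.0710) = 0.928
  Sd branch = 0.0175·Sd^0.57·e^(0.008·RH+0.085·T) = 0.1654 μm/a
  sum: 0.928 + 0.1654 → r_corr = 1.093 μm/a
  mass loss = 1.093 μm/a × 7.14 g/cm³ = 7.807 g·m⁻²·a⁻¹
copper: f(T) = -0.080·(T−10) [T>10 °C] = -0.0800
  Pd branch = 0.0053·Pd^0.26·e^(0.059·RH+f) = 0.8401 μm/a
  Sd branch = 0.01025·Sd^0.27·e^(0.036·RH+0.049·T) = 0.4442 μm/a
  r_corr = 0.8401 + 0.4442 = 1.284 μm/a
  mass loss = 1.284 μm/a × 8.96 g/cm³ = 11.51 g·m⁻²·a⁻¹
Ordering by g·m⁻²·a⁻¹: copper (11.5) > zinc (7.81)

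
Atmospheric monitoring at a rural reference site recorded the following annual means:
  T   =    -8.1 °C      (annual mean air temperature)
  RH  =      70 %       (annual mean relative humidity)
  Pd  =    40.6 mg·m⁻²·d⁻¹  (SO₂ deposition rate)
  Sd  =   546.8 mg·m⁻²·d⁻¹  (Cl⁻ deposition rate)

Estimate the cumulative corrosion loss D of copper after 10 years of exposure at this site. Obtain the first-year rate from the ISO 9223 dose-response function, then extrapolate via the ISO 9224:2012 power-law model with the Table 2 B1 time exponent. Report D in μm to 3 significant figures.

copper: f(T) = +0.126·(T−10) [T≤10 °C] = -2.2806
  sulphur-dioxide contribution → 0.08824 μm/a
  chloride contribution → 0.4699 μm/a
  total first-year rate 0.5581 μm/a
ISO 9224: D(t) = r_corr · t^b with b = 0.667 (copper, B1)
  D(10) = 0.5581 × 10^0.667 = 0.5581 × 4.645 = 2.593 μm

D(10) = 2.59 μm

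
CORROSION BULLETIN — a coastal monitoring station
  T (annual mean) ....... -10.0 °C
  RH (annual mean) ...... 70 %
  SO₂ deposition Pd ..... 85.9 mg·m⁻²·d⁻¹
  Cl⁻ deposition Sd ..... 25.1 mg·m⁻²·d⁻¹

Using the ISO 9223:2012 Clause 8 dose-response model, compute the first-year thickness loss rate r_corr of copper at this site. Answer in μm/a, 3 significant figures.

copper: temperature factor f = +0.126·(-20.0) = -2.5200
  Pd branch = 0.0053·Pd^0.26·e^(0.059·RH+f) = 0.0844 μm/a
  Sd branch = 0.01025·Sd^0.27·e^(0.036·RH+0.049·T) = 0.1863 μm/a
  sum: 0.0844 + 0.1863 → r_corr = 0.2707 μm/a

r_corr = 0.271 μm/a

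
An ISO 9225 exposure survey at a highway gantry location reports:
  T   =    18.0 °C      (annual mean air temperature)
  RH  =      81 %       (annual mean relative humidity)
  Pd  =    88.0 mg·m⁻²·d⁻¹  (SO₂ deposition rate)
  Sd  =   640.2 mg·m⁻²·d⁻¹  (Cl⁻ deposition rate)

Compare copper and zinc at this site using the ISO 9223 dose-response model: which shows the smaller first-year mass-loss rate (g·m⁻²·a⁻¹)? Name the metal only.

copper

copper: temperature factor f = -0.080·(8.0) = -0.6400
  SO₂ term: 0.0053·88.0^0.26·exp(0.059·81-0.6400) = 1.065
  Sd branch = 0.01025·Sd^0.27·e^(0.036·RH+0.049·T) = 2.617 μm/a
  r_corr = 1.065 + 2.617 = 3.683 μm/a
  mass loss = 3.683 μm/a × 8.96 g/cm³ = 33 g·m⁻²·a⁻¹
zinc: T>10 °C ⇒ hinge -0.071·(18.0−10) = -0.5680
  SO₂ term: 0.0129·88.0^0.44·exp(0.046·81-0.5680) = 2.176
  Cl⁻ term: 0.0175·640.2^0.57·exp(0.008·81+0.085·18.0) = 6.145
  r_corr = 2.176 + 6.145 = 8.321 μm/a
  mass loss = 8.321 μm/a × 7.14 g/cm³ = 59.41 g·m⁻²·a⁻¹
Ordering by g·m⁻²·a⁻¹: zinc (59.4) > copper (33)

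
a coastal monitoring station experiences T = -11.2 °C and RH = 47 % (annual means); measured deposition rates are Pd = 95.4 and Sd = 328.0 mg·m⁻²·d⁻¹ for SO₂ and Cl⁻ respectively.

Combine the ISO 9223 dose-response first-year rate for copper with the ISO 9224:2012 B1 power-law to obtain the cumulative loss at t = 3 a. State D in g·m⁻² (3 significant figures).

copper: T≤10 °C ⇒ hinge +0.126·(-11.2−10) = -2.6712
  SO₂ term: 0.0053·95.4^0.26·exp(0.059·47-2.6712) = 0.01919
  Cl⁻ term: 0.01025·328.0^0.27·exp(0.036·47+0.049·-11.2) = 0.1536
  r_corr = 0.01919 + 0.1536 = 0.1728 μm/a
Power-law: D(3) = r_corr · 3^0.667
  D(3) = 0.1728 × 3^0.667 = 0.1728 × 2.081 = 0.3596 μm
  Mass loss = 0.3596 μm × 8.96 g/cm³ = 3.222 g·m⁻²

D(3) = 3.22 g·m⁻²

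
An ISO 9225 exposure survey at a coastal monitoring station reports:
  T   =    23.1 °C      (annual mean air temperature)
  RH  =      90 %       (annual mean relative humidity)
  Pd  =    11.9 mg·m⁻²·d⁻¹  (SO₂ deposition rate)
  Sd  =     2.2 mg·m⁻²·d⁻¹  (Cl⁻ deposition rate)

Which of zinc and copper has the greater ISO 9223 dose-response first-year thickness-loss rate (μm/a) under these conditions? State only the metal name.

zinc: temperature factor f = -0.071·(13.1) = -0.9301
  sulphur-dioxide contribution → 0.9503 μm/a
  chloride contribution → 0.4015 μm/a
  total first-year rate 1.352 μm/a
copper: temperature factor f = -0.080·(13.1) = -1.0480
  sulphur-dioxide contribution → 0.7159 μm/a
  chloride contribution → 1.004 μm/a
  ⇒ r_corr(copper) = 1.72 μm/a
Ordering by μm/a: copper (1.72) > zinc (1.35)

copper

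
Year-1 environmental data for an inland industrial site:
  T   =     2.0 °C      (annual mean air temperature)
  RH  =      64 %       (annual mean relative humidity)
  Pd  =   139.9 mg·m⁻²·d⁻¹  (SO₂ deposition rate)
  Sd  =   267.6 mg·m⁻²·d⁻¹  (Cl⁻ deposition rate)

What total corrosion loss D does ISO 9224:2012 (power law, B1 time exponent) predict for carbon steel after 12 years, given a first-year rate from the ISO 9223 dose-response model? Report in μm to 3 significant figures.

D(12) = 199 μm

carbon steel: temperature factor f = +0.150·(-8.0) = -1.2000
  Pd branch = 1.77·Pd^0.52·e^(0.02·RH+f) = 25.03 μm/a
  Cl⁻ term: 0.102·267.6^0.62·exp(0.033·64+0.04·2.0) = 29.22
  sum: 25.03 + 29.22 → r_corr = 54.25 μm/a
Long-term exponent b (ISO 9224 Table 2, B1) = 0.523
  D(12) = 54.25 × 12^0.523 = 54.25 × 3.668 = 199 μm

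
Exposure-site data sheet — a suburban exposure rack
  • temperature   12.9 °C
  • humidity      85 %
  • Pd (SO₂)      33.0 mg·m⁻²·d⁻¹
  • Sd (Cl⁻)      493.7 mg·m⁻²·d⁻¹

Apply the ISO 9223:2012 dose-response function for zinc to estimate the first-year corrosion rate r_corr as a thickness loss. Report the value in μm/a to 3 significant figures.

r_corr = 5.99 μm/a

zinc: temperature factor f = -0.071·(2.9) = -0.2059
  Pd branch = 0.0129·Pd^0.44·e^(0.046·RH+f) = 2.44 μm/a
  Cl⁻ term: 0.0175·493.7^0.57·exp(0.008·85+0.085·12.9) = 3.547
  r_corr = 2.44 + 3.547 = 5.987 μm/a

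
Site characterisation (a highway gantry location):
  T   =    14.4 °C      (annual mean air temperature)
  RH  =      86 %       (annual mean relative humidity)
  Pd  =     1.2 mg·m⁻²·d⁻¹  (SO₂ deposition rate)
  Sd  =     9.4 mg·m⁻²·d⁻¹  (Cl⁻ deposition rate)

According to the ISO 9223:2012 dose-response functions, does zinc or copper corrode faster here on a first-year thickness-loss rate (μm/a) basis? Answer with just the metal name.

zinc: f(T) = -0.071·(T−10) [T>10 °C] = -0.3124
  SO₂ term: 0.0129·1.2^0.44·exp(0.046·86-0.3124) = 0.5343
  Cl⁻ term: 0.0175·9.4^0.57·exp(0.008·86+0.085·14.4) = 0.4247
  sum: 0.5343 + 0.4247 → r_corr = 0.9591 μm/a
copper: T>10 °C ⇒ hinge -0.080·(14.4−10) = -0.3520
  Pd branch = 0.0053·Pd^0.26·e^(0.059·RH+f) = 0.6246 μm/a
  Sd branch = 0.01025·Sd^0.27·e^(0.036·RH+0.049·T) = 0.8404 μm/a
  sum: 0.6246 + 0.8404 → r_corr = 1.465 μm/a
Ordering by μm/a: copper (1.46) > zinc (0.959)

copper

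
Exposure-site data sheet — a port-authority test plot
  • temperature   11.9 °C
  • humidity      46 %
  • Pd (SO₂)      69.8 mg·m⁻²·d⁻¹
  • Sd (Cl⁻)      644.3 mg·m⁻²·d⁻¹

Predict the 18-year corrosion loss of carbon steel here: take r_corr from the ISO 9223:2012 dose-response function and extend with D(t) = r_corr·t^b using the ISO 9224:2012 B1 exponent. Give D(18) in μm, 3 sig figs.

D(18) = 353 μm

carbon steel: f(T) = -0.054·(T−10) [T>10 °C] = -0.1026
  SO₂ term: 1.77·69.8^0.52·exp(0.02·46-0.1026) = 36.46
  Cl⁻ term: 0.102·644.3^0.62·exp(0.033·46+0.04·11.9) = 41.33
  sum: 36.46 + 41.33 → r_corr = 77.78 μm/a
Power-law: D(18) = r_corr · 18^0.523
  D(18) = 77.78 × 18^0.523 = 77.78 × 4.534 = 352.7 μm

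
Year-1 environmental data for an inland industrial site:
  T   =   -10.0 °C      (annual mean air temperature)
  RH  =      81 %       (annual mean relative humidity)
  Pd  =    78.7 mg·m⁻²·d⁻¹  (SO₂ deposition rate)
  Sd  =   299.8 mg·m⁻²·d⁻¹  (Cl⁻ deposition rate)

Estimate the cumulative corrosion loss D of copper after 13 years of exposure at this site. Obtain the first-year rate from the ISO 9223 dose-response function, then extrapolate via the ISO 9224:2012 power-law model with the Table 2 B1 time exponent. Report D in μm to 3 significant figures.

copper: f(T) = +0.126·(T−10) [T≤10 °C] = -2.5200
  sulphur-dioxide contribution → 0.1579 μm/a
  chloride contribution → 0.5408 μm/a
  ⇒ r_corr(copper) = 0.6987 μm/a
Power-law: D(13) = r_corr · 13^0.667
  D(13) = 0.6987 × 13^0.667 = 0.6987 × 5.534 = 3.866 μm

D(13) = 3.87 μm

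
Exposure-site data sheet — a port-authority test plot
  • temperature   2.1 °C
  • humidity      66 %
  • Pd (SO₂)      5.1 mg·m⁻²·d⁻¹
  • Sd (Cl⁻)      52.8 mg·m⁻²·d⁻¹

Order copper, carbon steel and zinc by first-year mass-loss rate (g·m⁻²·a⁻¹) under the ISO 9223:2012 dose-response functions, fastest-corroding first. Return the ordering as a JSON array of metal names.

["carbon steel", "zinc", "copper"]

copper: temperature factor f = +0.126·(-7.9) = -0.9954
  sulphur-dioxide contribution → 0.1469 μm/a
  chloride contribution → 0.3568 μm/a
  total first-year rate 0.5037 μm/a
  mass loss = 0.5037 μm/a × 8.96 g/cm³ = 4.513 g·m⁻²·a⁻¹
carbon steel: f(T) = +0.150·(T−10) [T≤10 °C] = -1.1850
  sulphur-dioxide contribution → 4.726 μm/a
  chloride contribution → 11.46 μm/a
  ⇒ r_corr(carbon steel) = 16.18 μm/a
  mass loss = 16.18 μm/a × 7.85 g/cm³ = 127 g·m⁻²·a⁻¹
zinc: T≤10 °C ⇒ hinge +0.038·(2.1−10) = -0.3002
  sulphur-dioxide contribution → 0.4074 μm/a
  chloride contribution → 0.3402 μm/a
  total first-year rate 0.7477 μm/a
  mass loss = 0.7477 μm/a × 7.14 g/cm³ = 5.338 g·m⁻²·a⁻¹
Ordering by g·m⁻²·a⁻¹: carbon steel (127) > zinc (5.34) > copper (4.51)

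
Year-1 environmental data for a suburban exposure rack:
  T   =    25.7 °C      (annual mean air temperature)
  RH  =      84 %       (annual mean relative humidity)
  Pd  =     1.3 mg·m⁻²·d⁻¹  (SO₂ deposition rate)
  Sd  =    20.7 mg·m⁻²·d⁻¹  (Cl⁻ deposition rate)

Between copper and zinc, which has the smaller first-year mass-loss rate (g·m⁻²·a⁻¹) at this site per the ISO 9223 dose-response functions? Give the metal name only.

zinc

copper: T>10 °C ⇒ hinge -0.080·(25.7−10) = -1.2560
  Pd branch = 0.0053·Pd^0.26·e^(0.059·RH+f) = 0.2295 μm/a
  Cl⁻ term: 0.01025·20.7^0.27·exp(0.036·84+0.049·25.7) = 1.684
  sum: 0.2295 + 1.684 → r_corr = 1.913 μm/a
  mass loss = 1.913 μm/a × 8.96 g/cm³ = 17.14 g·m⁻²·a⁻¹
zinc: temperature factor f = -0.071·(15.7) = -1.1147
  Pd branch = 0.0129·Pd^0.44·e^(0.046·RH+f) = 0.2263 μm/a
  Cl⁻ term: 0.0175·20.7^0.57·exp(0.008·84+0.085·25.7) = 1.713
  r_corr = 0.2263 + 1.713 = 1.939 μm/a
  mass loss = 1.939 μm/a × 7.14 g/cm³ = 13.85 g·m⁻²·a⁻¹
Ordering by g·m⁻²·a⁻¹: copper (17.1) > zinc (13.8)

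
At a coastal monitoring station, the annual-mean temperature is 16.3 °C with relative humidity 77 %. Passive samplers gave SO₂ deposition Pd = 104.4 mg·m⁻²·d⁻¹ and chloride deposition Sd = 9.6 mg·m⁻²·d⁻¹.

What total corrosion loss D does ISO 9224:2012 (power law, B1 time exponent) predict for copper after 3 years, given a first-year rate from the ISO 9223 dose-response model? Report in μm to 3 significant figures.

copper: T>10 °C ⇒ hinge -0.080·(16.3−10) = -0.5040
  Pd branch = 0.0053·Pd^0.26·e^(0.059·RH+f) = 1.008 μm/a
  Cl⁻ term: 0.01025·9.6^0.27·exp(0.036·77+0.049·16.3) = 0.6709
  r_corr = 1.008 + 0.6709 = 1.678 μm/a
Power-law: D(3) = r_corr · 3^0.667
  D(3) = 1.678 × 3^0.667 = 1.678 × 2.081 = 3.493 μm

D(3) = 3.49 μm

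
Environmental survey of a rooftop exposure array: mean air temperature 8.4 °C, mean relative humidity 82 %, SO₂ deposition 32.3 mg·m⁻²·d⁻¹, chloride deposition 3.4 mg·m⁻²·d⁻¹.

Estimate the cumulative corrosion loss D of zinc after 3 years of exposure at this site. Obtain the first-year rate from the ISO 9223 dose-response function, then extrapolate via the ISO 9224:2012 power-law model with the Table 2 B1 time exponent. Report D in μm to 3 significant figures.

zinc: f(T) = +0.038·(T−10) [T≤10 °C] = -0.0608
  SO₂ term: 0.0129·32.3^0.44·exp(0.046·82-0.0608) = 2.434
  Cl⁻ term: 0.0175·3.4^0.57·exp(0.008·82+0.085·8.4) = 0.1383
  r_corr = 2.434 + 0.1383 = 2.573 μm/a
Power-law: D(3) = r_corr · 3^0.813
  D(3) = 2.573 × 3^0.813 = 2.573 × 2.443 = 6.285 μm

D(3) = 6.28 μm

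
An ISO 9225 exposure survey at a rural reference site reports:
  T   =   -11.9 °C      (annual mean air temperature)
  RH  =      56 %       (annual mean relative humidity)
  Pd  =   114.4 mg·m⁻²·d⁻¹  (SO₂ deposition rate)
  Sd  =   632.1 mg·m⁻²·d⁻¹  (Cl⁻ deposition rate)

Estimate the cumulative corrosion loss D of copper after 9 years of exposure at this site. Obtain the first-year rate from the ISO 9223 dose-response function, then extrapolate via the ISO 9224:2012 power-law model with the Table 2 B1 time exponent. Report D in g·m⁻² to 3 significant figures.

D(9) = 10.7 g·m⁻²

copper: temperature factor f = +0.126·(-21.9) = -2.7594
  Pd branch = 0.0053·Pd^0.26·e^(0.059·RH+f) = 0.03133 μm/a
  Cl⁻ term: 0.01025·632.1^0.27·exp(0.036·56+0.049·-11.9) = 0.245
  r_corr = 0.03133 + 0.245 = 0.2764 μm/a
ISO 9224: D(t) = r_corr · t^b with b = 0.667 (copper, B1)
  D(9) = 0.2764 × 9^0.667 = 0.2764 × 4.33 = 1.197 μm
  Mass loss = 1.197 μm × 8.96 g/cm³ = 10.72 g·m⁻²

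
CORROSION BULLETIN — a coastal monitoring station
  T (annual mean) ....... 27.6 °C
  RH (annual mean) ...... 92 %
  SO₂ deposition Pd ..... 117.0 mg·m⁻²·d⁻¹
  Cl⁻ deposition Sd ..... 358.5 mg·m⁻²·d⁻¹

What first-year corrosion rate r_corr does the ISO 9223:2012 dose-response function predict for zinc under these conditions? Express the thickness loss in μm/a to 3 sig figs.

zinc: f(T) = -0.071·(T−10) [T>10 °C] = -1.2496
  sulphur-dioxide contribution → 2.069 μm/a
  chloride contribution → 10.9 μm/a
  total first-year rate 12.97 μm/a

r_corr = 13.0 μm/a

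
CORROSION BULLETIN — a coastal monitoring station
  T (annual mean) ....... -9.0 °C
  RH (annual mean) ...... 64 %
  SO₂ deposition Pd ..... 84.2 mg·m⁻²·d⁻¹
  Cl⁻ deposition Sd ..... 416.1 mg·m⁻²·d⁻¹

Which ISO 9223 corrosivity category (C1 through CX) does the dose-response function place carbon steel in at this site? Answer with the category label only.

carbon steel: f(T) = +0.150·(T−10) [T≤10 °C] = -2.8500
  sulphur-dioxide contribution → 3.692 μm/a
  chloride contribution → 24.74 μm/a
  ⇒ r_corr(carbon steel) = 28.43 μm/a
28.4 μm/a falls in (25, 50] for carbon steel → category C3

C3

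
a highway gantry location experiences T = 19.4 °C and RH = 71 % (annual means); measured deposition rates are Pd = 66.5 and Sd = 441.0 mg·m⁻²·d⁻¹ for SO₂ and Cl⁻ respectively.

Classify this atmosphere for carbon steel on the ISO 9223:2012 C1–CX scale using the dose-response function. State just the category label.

carbon steel: T>10 °C ⇒ hinge -0.054·(19.4−10) = -0.5076
  Pd branch = 1.77·Pd^0.52·e^(0.02·RH+f) = 39.09 μm/a
  Sd branch = 0.102·Sd^0.62·e^(0.033·RH+0.04·T) = 100.6 μm/a
  sum: 39.09 + 100.6 → r_corr = 139.7 μm/a
ISO 9223 Table 2 (carbon steel): 80 < 140 ≤ 200 μm/a ⇒ C5

C5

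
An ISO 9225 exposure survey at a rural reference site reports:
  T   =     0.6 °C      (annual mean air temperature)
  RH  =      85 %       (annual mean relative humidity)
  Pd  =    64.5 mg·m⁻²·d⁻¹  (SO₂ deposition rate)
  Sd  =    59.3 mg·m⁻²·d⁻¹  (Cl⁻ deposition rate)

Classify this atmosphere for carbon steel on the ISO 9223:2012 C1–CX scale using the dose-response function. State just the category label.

C3

carbon steel: temperature factor f = +0.150·(-9.4) = -1.4100
  SO₂ term: 1.77·64.5^0.52·exp(0.02·85-1.4100) = 20.65
  Cl⁻ term: 0.102·59.3^0.62·exp(0.033·85+0.04·0.6) = 21.7
  sum: 20.65 + 21.7 → r_corr = 42.35 μm/a
Category bounds: 25…50 μm/a bracket r_corr ⇒ C3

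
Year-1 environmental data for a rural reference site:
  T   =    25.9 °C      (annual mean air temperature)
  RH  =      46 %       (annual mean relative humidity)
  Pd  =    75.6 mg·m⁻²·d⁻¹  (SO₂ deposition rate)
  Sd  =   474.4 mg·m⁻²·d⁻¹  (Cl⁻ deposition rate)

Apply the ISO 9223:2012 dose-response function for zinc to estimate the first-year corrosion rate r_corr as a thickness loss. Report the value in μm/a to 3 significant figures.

zinc: T>10 °C ⇒ hinge -0.071·(25.9−10) = -1.1289
  sulphur-dioxide contribution → 0.2322 μm/a
  chloride contribution → 7.662 μm/a
  ⇒ r_corr(zinc) = 7.895 μm/a

r_corr = 7.89 μm/a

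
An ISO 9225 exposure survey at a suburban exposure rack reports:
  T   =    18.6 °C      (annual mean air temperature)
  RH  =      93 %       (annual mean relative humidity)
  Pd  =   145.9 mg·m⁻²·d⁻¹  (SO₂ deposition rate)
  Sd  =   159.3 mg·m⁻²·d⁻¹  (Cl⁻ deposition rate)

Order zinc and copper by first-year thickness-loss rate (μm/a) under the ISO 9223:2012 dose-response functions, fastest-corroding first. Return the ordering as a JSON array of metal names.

["zinc", "copper"]

zinc: temperature factor f = -0.071·(8.6) = -0.6106
  SO₂ term: 0.0129·145.9^0.44·exp(0.046·93-0.6106) = 4.524
  Cl⁻ term: 0.0175·159.3^0.57·exp(0.008·93+0.085·18.6) = 3.221
  r_corr = 4.524 + 3.221 = 7.745 μm/a
copper: f(T) = -0.080·(T−10) [T>10 °C] = -0.6880
  SO₂ term: 0.0053·145.9^0.26·exp(0.059·93-0.6880) = 2.35
  Sd branch = 0.01025·Sd^0.27·e^(0.036·RH+0.049·T) = 2.852 μm/a
  r_corr = 2.35 + 2.852 = 5.202 μm/a
Ordering by μm/a: zinc (7.75) > copper (5.2)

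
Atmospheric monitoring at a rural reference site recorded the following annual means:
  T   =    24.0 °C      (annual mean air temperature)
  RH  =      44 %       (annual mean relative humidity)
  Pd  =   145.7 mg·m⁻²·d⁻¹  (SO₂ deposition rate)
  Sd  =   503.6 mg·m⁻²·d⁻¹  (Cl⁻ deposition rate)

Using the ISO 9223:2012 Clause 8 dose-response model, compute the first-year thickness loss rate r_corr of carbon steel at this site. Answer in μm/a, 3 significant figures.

r_corr = 80.6 μm/a

carbon steel: f(T) = -0.054·(T−10) [T>10 °C] = -0.7560
  sulphur-dioxide contribution → 26.72 μm/a
  chloride contribution → 53.88 μm/a
  ⇒ r_corr(carbon steel) = 80.6 μm/a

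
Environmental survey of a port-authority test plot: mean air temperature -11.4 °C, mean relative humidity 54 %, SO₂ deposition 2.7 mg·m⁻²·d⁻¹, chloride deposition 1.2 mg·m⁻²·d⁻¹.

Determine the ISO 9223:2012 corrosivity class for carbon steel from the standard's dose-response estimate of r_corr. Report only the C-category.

carbon steel: T≤10 °C ⇒ hinge +0.150·(-11.4−10) = -3.2100
  sulphur-dioxide contribution → 0.3526 μm/a
  chloride contribution → 0.4301 μm/a
  total first-year rate 0.7827 μm/a
0.783 μm/a falls in (0, 1.3] for carbon steel → category C1

C1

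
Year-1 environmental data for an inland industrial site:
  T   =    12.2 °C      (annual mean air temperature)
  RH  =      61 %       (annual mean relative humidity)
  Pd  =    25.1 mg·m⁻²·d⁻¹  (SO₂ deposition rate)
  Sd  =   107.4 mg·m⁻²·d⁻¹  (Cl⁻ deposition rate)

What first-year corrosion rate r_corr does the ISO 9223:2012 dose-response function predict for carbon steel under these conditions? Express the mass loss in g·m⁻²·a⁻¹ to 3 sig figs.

r_corr = 401 g·m⁻²·a⁻¹

carbon steel: T>10 °C ⇒ hinge -0.054·(12.2−10) = -0.1188
  Pd branch = 1.77·Pd^0.52·e^(0.02·RH+f) = 28.45 μm/a
  Cl⁻ term: 0.102·107.4^0.62·exp(0.033·61+0.04·12.2) = 22.59
  r_corr = 28.45 + 22.59 = 51.04 μm/a
Convert to mass loss: 51.04 μm/a × 7.85 g/cm³ = 400.7 g·m⁻²·a⁻¹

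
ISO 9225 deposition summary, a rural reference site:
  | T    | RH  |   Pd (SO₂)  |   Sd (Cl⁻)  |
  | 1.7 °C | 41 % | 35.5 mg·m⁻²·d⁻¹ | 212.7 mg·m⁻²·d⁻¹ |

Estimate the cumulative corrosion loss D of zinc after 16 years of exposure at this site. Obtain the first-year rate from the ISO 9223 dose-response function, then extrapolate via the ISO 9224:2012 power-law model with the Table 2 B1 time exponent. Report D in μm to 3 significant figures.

D(16) = 8.52 μm

zinc: f(T) = +0.038·(T−10) [T≤10 °C] = -0.3154
  Pd branch = 0.0129·Pd^0.44·e^(0.046·RH+f) = 0.2984 μm/a
  Cl⁻ term: 0.0175·212.7^0.57·exp(0.008·41+0.085·1.7) = 0.5958
  r_corr = 0.2984 + 0.5958 = 0.8942 μm/a
Long-term exponent b (ISO 9224 Table 2, B1) = 0.813
  D(16) = 0.8942 × 16^0.813 = 0.8942 × 9.527 = 8.518 μm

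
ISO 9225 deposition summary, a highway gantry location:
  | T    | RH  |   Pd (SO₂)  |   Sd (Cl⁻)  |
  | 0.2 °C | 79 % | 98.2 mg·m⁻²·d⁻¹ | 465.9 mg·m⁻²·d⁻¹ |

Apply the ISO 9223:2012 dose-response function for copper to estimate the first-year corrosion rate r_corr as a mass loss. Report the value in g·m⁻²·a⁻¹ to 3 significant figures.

r_corr = 13.2 g·m⁻²·a⁻¹

copper: T≤10 °C ⇒ hinge +0.126·(0.2−10) = -1.2348
  Pd branch = 0.0053·Pd^0.26·e^(0.059·RH+f) = 0.5373 μm/a
  Sd branch = 0.01025·Sd^0.27·e^(0.036·RH+0.049·T) = 0.9344 μm/a
  r_corr = 0.5373 + 0.9344 = 1.472 μm/a
Convert to mass loss: 1.472 μm/a × 8.96 g/cm³ = 13.19 g·m⁻²·a⁻¹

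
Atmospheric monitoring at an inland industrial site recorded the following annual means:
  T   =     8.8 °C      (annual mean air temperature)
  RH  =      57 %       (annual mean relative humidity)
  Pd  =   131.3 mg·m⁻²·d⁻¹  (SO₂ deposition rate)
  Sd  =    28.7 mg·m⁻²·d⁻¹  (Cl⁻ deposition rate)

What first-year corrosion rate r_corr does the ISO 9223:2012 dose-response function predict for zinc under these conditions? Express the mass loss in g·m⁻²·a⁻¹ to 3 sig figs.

r_corr = 13.2 g·m⁻²·a⁻¹

zinc: temperature factor f = +0.038·(-1.2) = -0.0456
  sulphur-dioxide contribution → 1.451 μm/a
  chloride contribution → 0.3953 μm/a
  ⇒ r_corr(zinc) = 1.846 μm/a
Convert to mass loss: 1.846 μm/a × 7.14 g/cm³ = 13.18 g·m⁻²·a⁻¹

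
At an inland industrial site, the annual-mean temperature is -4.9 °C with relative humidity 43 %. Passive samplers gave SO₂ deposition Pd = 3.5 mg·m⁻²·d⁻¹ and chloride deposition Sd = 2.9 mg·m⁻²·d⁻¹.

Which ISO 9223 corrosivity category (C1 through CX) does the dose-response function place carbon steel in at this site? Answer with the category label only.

C2

carbon steel: temperature factor f = +0.150·(-14.9) = -2.2350
  Pd branch = 1.77·Pd^0.52·e^(0.02·RH+f) = 0.8585 μm/a
  Cl⁻ term: 0.102·2.9^0.62·exp(0.033·43+0.04·-4.9) = 0.6705
  r_corr = 0.8585 + 0.6705 = 1.529 μm/a
ISO 9223 Table 2 (carbon steel): 1.3 < 1.53 ≤ 25 μm/a ⇒ C2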